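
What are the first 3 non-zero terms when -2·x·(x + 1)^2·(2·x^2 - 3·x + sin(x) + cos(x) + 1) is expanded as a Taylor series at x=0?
x^3 - 4·x^2 - 4·x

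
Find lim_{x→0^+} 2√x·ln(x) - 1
The product is a 0·∞ indeterminate form at x → 0⁺.
Rewrite the product as 2·ln(x) / x^(-1/2) and apply L'Hôpital, or use the standard hierarchy x^(-1/2) ≫ |ln x| as x → 0⁺.
The indeterminate product → 0, so the limit = -1.

Final answer: -1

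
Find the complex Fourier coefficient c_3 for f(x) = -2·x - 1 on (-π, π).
Compute the real Fourier coefficients first: a_3 = 0, b_3 = -4/3.
Then c_3 = (a_3 − i·b_3)/2 = 2·i/3.

Final answer: 2·i/3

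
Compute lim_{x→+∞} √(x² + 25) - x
This is an ∞ − ∞ indeterminate form.
Multiply and divide by the conjugate √(x²+25) + x; the x² terms cancel, leaving 25/(√(x²+25)+x) → 0.
Limit = 0.

Final answer: 0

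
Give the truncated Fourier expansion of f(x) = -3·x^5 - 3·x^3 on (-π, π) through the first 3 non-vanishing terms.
(-684 - 6·π^4 + 114·π^2)·sin(x) + (-12·π^2 + 18 + 3·π^4)·sin(2·x) + (-2·π^4 - 44/27 + 22·π^2/9)·sin(3·x)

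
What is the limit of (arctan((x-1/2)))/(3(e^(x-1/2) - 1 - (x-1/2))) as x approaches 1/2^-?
Both numerator and denominator → 0 as x → 1/2^-; this is a 0/0 indeterminate form.
Expand each to leading order near x = 1/2: numerator ~ (x - 1/2), denominator ~ 3·(x - 1/2)^2/2.
The limit of the ratio is -∞.

Final answer: -∞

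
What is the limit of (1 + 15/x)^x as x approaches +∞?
As x → +∞: this is the defining limit (1 + 15/x)^x → e^15.
Limit = e^(15).

Final answer: e^(15)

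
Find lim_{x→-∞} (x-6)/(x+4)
Evaluate the dominant behaviour as x → -∞; each term tends to a finite value or vanishes.
Limit = 1.

Final answer: 1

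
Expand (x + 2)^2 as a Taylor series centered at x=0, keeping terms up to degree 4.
x^2 + 4·x + 4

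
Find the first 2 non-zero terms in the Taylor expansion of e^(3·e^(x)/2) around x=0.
3·x·e^(3/2)/2 + e^(3/2)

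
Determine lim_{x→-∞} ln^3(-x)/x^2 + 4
The quotient is an ∞/∞ indeterminate form as x → -∞.
Compare growth rates of the dominant terms (exponentials ≫ polynomials ≫ logarithms), or apply L'Hôpital's rule; the quotient → 0.
Adding the constant: 0 + 4 = 4. Limit = 4.

Final answer: 4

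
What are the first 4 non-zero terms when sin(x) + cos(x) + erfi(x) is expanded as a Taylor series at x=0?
x^3·(-1/6 + 2/(3·√(π))) - x^2/2 + x·(1 + 2/√(π)) + 1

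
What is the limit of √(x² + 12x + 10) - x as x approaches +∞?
This is an ∞ − ∞ indeterminate form.
Multiply and divide by the conjugate √(x²+12x + 10) + x; the x² terms cancel, leaving (12x + 10)/(√(x²+12x + 10)+x) → 12/2 = 6.
Limit = 6.

Final answer: 6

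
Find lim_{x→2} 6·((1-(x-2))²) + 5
Direct substitution at x = 2 gives 11.

Final answer: 11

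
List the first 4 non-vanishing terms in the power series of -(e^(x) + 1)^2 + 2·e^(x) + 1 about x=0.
-4·x^3/3 - 2·x^2 - 2·x - 1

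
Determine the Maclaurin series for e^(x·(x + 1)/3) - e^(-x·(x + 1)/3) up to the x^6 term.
37·x^6/2916 + 541·x^5/14580 + x^4/27 + x^3/81 + 2·x^2/3 + 2·x/3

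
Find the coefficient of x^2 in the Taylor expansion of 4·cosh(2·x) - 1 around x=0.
Expand to order 2: 4·cosh(2·x) - 1 = 8·x^2 + 3 + O(x^3).
The coefficient of x^2 is 8.

Final answer: 8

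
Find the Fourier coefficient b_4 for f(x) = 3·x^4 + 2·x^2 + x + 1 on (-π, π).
b_4 = (1/π) ∫_{-π}^{π} f(x)·sin(4x) dx.
Evaluate the integral (use parity and integration by parts as needed): b_4 = -1/2.

Final answer: -1/2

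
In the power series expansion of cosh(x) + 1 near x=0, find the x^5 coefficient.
Expand to order 5: cosh(x) + 1 = x^4/24 + x^2/2 + 2 + O(x^6).
The coefficient of x^5 is 0.

Final answer: 0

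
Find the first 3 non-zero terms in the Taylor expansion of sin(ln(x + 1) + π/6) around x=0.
x^2·(-√(3)/4 - 1/4) + √(3)·x/2 + 1/2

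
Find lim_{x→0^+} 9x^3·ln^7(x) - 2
The product is a 0·∞ indeterminate form at x → 0⁺.
Rewrite the product as 9·ln^7(x) / x^(-3) and apply L'Hôpital, or use the standard hierarchy x^(-3) ≫ |ln x|^7 as x → 0⁺.
The indeterminate product → 0, so the limit = -2.

Final answer: -2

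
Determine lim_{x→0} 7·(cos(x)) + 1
Direct substitution at x = 0 gives 8.

Final answer: 8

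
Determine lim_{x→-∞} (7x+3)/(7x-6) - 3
Evaluate the dominant behaviour as x → -∞; each term tends to a finite value or vanishes.
Limit = -2.

Final answer: -2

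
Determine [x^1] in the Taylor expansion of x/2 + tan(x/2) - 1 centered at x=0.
Expand to order 1: x/2 + tan(x/2) - 1 = x - 1 + O(x^2).
The coefficient of x^1 is 1.

Final answer: 1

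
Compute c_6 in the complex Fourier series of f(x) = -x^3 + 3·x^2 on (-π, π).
Compute the real Fourier coefficients first: a_6 = 1/3, b_6 = -1/18 + π^2/3.
Then c_6 = (a_6 − i·b_6)/2 = 1/6 - i·π^2/6 + i/36.

Final answer: 1/6 - i·π^2/6 + i/36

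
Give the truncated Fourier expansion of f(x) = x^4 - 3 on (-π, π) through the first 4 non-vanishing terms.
(48 - 8·π^2)·cos(x) + (-3 + 2·π^2)·cos(2·x) + (16/27 - 8·π^2/9)·cos(3·x) - 3 + π^4/5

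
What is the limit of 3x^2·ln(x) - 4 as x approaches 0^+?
The product is a 0·∞ indeterminate form at x → 0⁺.
Rewrite the product as 3·ln(x) / x^(-2) and apply L'Hôpital, or use the standard hierarchy x^(-2) ≫ |ln x| as x → 0⁺.
The indeterminate product → 0, so the limit = -4.

Final answer: -4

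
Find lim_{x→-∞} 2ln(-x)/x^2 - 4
The quotient is an ∞/∞ indeterminate form as x → -∞.
Compare growth rates of the dominant terms (exponentials ≫ polynomials ≫ logarithms), or apply L'Hôpital's rule; the quotient → 0.
Adding the constant: 0 - 4 = -4. Limit = -4.

Final answer: -4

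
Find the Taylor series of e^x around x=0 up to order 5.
x^5/120 + x^4/24 + x^3/6 + x^2/2 + x + 1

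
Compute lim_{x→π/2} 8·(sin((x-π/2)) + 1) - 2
Direct substitution at x = π/2 gives 6.

Final answer: 6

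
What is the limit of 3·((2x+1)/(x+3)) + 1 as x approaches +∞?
Evaluate the dominant behaviour as x → +∞; each term tends to a finite value or vanishes.
Limit = 7.

Final answer: 7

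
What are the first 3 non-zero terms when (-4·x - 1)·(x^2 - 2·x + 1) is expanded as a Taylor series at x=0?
7·x^2 - 2·x - 1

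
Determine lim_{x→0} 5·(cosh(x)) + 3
Direct substitution at x = 0 gives 8.

Final answer: 8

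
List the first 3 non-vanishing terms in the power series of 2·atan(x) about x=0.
2·x^5/5 - 2·x^3/3 + 2·x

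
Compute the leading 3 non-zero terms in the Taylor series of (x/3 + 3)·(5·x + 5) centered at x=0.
5·x^2/3 + 50·x/3 + 15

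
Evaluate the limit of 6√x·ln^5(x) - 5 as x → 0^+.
The product is a 0·∞ indeterminate form at x → 0⁺.
Rewrite the product as 6·ln^5(x) / x^(-1/2) and apply L'Hôpital, or use the standard hierarchy x^(-1/2) ≫ |ln x|^5 as x → 0⁺.
The indeterminate product → 0, so the limit = -5.

Final answer: -5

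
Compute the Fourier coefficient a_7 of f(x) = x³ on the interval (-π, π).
a_7 = (1/π) ∫_{-π}^{π} f(x)·cos(7x) dx.
Evaluate the integral (use parity and integration by parts as needed): a_7 = 0.

Final answer: 0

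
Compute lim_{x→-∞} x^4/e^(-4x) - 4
The quotient is an ∞/∞ indeterminate form as x → -∞.
Compare growth rates of the dominant terms (exponentials ≫ polynomials ≫ logarithms), or apply L'Hôpital's rule; the quotient → 0.
Adding the constant: 0 - 4 = -4. Limit = -4.

Final answer: -4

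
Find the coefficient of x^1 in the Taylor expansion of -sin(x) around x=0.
Expand to order 1: -sin(x) = -x + O(x^2).
The coefficient of x^1 is -1.

Final answer: -1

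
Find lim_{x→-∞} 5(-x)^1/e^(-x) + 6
The quotient is an ∞/∞ indeterminate form as x → -∞.
Compare growth rates of the dominant terms (exponentials ≫ polynomials ≫ logarithms), or apply L'Hôpital's rule; the quotient → 0.
Adding the constant: 0 + 6 = 6. Limit = 6.

Final answer: 6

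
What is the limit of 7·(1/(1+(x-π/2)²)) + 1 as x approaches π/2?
Direct substitution at x = π/2 gives 8.

Final answer: 8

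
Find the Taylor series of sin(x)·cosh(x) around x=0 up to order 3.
x^3/3 + x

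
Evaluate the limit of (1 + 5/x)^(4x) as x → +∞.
As x → +∞: write (1 + 5/x)^(4x) = ((1 + 5/x)^x)^4 → (e^5)^4 = e^20.
Limit = e^(20).

Final answer: e^(20)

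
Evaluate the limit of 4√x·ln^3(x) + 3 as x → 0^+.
The product is a 0·∞ indeterminate form at x → 0⁺.
Rewrite the product as 4·ln^3(x) / x^(-1/2) and apply L'Hôpital, or use the standard hierarchy x^(-1/2) ≫ |ln x|^3 as x → 0⁺.
The indeterminate product → 0, so the limit = 3.

Final answer: 3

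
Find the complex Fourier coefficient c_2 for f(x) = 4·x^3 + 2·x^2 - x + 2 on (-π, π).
Compute the real Fourier coefficients first: a_2 = 2, b_2 = 7 - 4·π^2.
Then c_2 = (a_2 − i·b_2)/2 = 1 - 7·i/2 + 2·i·π^2.

Final answer: 1 - 7·i/2 + 2·i·π^2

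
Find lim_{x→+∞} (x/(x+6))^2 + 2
As x → +∞: x/(x+6) = 1/(1 + 6/x) → 1, and the 2nd power of a limit-1 base also → 1; with the additive constant, 1 + 2 = 3.
Limit = 3.

Final answer: 3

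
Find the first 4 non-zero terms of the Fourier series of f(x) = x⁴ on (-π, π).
(48 - 8·π^2)·cos(x) + (-3 + 2·π^2)·cos(2·x) + (16/27 - 8·π^2/9)·cos(3·x) + π^4/5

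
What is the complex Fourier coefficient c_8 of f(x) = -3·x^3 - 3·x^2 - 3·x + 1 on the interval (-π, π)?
Compute the real Fourier coefficients first: a_8 = -3/16, b_8 = 87/128 + 3·π^2/4.
Then c_8 = (a_8 − i·b_8)/2 = -3/32 - 3·i·π^2/8 - 87·i/256.

Final answer: -3/32 - 3·i·π^2/8 - 87·i/256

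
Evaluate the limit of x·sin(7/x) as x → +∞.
As x → +∞: let u = 7/x → 0⁺; then x·sin(7/x) = 7·sin(u)/u → 7·1 = 7.
Limit = 7.

Final answer: 7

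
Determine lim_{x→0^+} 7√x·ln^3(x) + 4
The product is a 0·∞ indeterminate form at x → 0⁺.
Rewrite the product as 7·ln^3(x) / x^(-1/2) and apply L'Hôpital, or use the standard hierarchy x^(-1/2) ≫ |ln x|^3 as x → 0⁺.
The indeterminate product → 0, so the limit = 4.

Final answer: 4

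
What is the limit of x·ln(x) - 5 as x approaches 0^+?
The product is a 0·∞ indeterminate form at x → 0⁺.
Rewrite the product as ln(x) / x^(-1) and apply L'Hôpital, or use the standard hierarchy x^(-1) ≫ |ln x| as x → 0⁺.
The indeterminate product → 0, so the limit = -5.

Final answer: -5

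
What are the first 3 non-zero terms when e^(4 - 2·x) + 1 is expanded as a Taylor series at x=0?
2·x^2·e^(4) - 2·x·e^(4) + 1 + e^(4)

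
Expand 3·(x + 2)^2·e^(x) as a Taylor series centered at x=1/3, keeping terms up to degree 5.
49·e^(1/3)/3 + 91·e^(1/3)·(x - 1/3)/3 + 151·e^(1/3)·(x - 1/3)^2/6 + 229·e^(1/3)·(x - 1/3)^3/18 + 325·e^(1/3)·(x - 1/3)^4/72 + 439·e^(1/3)·(x - 1/3)^5/360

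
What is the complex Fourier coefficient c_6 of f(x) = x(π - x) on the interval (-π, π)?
Compute the real Fourier coefficients first: a_6 = -1/9, b_6 = -π/3.
Then c_6 = (a_6 − i·b_6)/2 = -1/18 + i·π/6.

Final answer: -1/18 + i·π/6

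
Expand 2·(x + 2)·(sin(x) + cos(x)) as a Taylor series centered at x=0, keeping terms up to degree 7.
-x^7/280 + x^6/90 + 7·x^5/60 - x^4/6 - 5·x^3/3 + 6·x + 4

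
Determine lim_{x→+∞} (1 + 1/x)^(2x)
As x → +∞: write (1 + 1/x)^(2x) = ((1 + 1/x)^x)^2 → (e^1)^2 = e^2.
Limit = e^(2).

Final answer: e^(2)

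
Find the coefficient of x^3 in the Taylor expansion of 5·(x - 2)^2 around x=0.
Expand to order 3: 5·(x - 2)^2 = 5·x^2 - 20·x + 20 + O(x^4).
The coefficient of x^3 is 0.

Final answer: 0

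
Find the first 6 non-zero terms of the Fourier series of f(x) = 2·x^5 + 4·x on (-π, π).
(-80·π^2 + 4·π^4 + 488)·sin(x) + (-2·π^4 - 19 + 10·π^2)·sin(2·x) + (-80·π^2/27 + 376/81 + 4·π^4/3)·sin(3·x) + (-π^4 - 79/32 + 5·π^2/4)·sin(4·x) + (-16·π^2/25 + 1096/625 + 4·π^4/5)·sin(5·x) + (-2·π^4/3 - 113/81 + 10·π^2/27)·sin(6·x)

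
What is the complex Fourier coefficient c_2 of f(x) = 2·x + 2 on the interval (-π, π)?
Compute the real Fourier coefficients first: a_2 = 0, b_2 = -2.
Then c_2 = (a_2 − i·b_2)/2 = i.

Final answer: i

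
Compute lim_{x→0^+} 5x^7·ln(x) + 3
The product is a 0·∞ indeterminate form at x → 0⁺.
Rewrite the product as 5·ln(x) / x^(-7) and apply L'Hôpital, or use the standard hierarchy x^(-7) ≫ |ln x| as x → 0⁺.
The indeterminate product → 0, so the limit = 3.

Final answer: 3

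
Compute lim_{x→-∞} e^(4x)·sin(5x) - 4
Evaluate the dominant behaviour as x → -∞; each term tends to a finite value or vanishes.
Limit = -4.

Final answer: -4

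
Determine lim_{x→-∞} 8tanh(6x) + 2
Evaluate the dominant behaviour as x → -∞; each term tends to a finite value or vanishes.
Limit = -6.

Final answer: -6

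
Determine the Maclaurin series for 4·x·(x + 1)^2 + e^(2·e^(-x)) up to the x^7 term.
-2369·x^7·e^(2)/840 + 27·x^6·e^(2)/8 - 227·x^5·e^(2)/60 + 47·x^4·e^(2)/12 + x^3·(4 - 11·e^(2)/3) + x^2·(8 + 3·e^(2)) + x·(4 - 2·e^(2)) + e^(2)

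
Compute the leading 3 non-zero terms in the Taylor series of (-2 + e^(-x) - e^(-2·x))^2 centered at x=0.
7·x^2 - 4·x + 4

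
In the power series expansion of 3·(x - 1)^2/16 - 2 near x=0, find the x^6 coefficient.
Expand to order 6: 3·(x - 1)^2/16 - 2 = 3·x^2/16 - 3·x/8 - 29/16 + O(x^7).
The coefficient of x^6 is 0.

Final answer: 0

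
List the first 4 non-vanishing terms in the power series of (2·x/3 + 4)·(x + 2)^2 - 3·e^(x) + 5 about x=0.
x^3/6 + 31·x^2/6 + 47·x/3 + 18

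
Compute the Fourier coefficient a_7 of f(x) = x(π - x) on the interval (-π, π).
a_7 = (1/π) ∫_{-π}^{π} f(x)·cos(7x) dx.
Evaluate the integral (use parity and integration by parts as needed): a_7 = 4/49.

Final answer: 4/49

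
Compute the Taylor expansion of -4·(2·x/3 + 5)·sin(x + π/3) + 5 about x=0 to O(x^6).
x^5·(-√(3)/18 - 1/12) + x^4·(2/9 - 5·√(3)/12) + x^3·(2·√(3)/3 + 5/3) + x^2·(-4/3 + 5·√(3)) + x·(-10 - 4·√(3)/3) - 10·√(3) + 5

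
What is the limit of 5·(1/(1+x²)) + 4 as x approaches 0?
Direct substitution at x = 0 gives 9.

Final answer: 9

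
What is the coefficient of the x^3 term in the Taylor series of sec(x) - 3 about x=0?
Expand to order 3: sec(x) - 3 = x^2/2 - 2 + O(x^4).
The coefficient of x^3 is 0.

Final answer: 0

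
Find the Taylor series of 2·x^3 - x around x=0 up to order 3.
2·x^3 - x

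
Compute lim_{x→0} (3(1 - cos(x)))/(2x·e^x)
Both numerator and denominator → 0 as x → 0; this is a 0/0 indeterminate form.
Expand each to leading order near x = 0: numerator ~ 3·x^2/2, denominator ~ 2·x.
The limit of the ratio is 0.

Final answer: 0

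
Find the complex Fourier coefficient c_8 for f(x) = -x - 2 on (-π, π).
Compute the real Fourier coefficients first: a_8 = 0, b_8 = 1/4.
Then c_8 = (a_8 − i·b_8)/2 = -i/8.

Final answer: -i/8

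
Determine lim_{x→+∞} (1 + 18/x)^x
As x → +∞: this is the defining limit (1 + 18/x)^x → e^18.
Limit = e^(18).

Final answer: e^(18)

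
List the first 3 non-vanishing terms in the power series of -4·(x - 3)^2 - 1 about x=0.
-4·x^2 + 24·x - 37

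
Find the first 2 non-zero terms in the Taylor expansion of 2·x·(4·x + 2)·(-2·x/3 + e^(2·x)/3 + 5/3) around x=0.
16·x^2 + 8·x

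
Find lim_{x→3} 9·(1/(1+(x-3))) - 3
Direct substitution at x = 3 gives 6.

Final answer: 6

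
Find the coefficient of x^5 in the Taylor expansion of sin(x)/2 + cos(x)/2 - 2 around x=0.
Expand to order 5: sin(x)/2 + cos(x)/2 - 2 = x^5/240 + x^4/48 - x^3/12 - x^2/4 + x/2 - 3/2 + O(x^6).
The coefficient of x^5 is 1/240.

Final answer: 1/240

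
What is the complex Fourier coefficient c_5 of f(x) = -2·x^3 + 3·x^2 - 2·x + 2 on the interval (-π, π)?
Compute the real Fourier coefficients first: a_5 = -12/25, b_5 = -4·π^2/5 - 76/125.
Then c_5 = (a_5 − i·b_5)/2 = -6/25 + 38·i/125 + 2·i·π^2/5.

Final answer: -6/25 + 38·i/125 + 2·i·π^2/5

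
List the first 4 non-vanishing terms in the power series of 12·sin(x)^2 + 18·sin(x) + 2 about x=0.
-3·x^3 + 12·x^2 + 18·x + 2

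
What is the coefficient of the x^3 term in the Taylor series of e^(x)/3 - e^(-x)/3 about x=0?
Expand to order 3: e^(x)/3 - e^(-x)/3 = x^3/9 + 2·x/3 + O(x^4).
The coefficient of x^3 is 1/9.

Final answer: 1/9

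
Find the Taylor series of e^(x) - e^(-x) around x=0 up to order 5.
x^5/60 + x^3/3 + 2·x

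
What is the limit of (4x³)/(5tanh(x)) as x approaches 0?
Both numerator and denominator → 0 as x → 0; this is a 0/0 indeterminate form.
Expand each to leading order near x = 0: numerator ~ 4·x^3, denominator ~ 5·x.
The limit of the ratio is 0.

Final answer: 0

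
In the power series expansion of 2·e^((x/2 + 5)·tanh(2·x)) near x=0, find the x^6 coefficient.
Expand to order 6: 2·e^((x/2 + 5)·tanh(2·x)) = -25963·x^6/45 + 666·x^5 + 665·x^4 + 980·x^3/3 + 102·x^2 + 20·x + 2 + O(x^7).
The coefficient of x^6 is -25963/45.

Final answer: -25963/45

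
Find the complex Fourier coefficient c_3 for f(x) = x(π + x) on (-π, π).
Compute the real Fourier coefficients first: a_3 = -4/9, b_3 = 2·π/3.
Then c_3 = (a_3 − i·b_3)/2 = -2/9 - i·π/3.

Final answer: -2/9 - i·π/3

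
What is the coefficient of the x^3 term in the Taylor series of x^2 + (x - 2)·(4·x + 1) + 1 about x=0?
Expand to order 3: x^2 + (x - 2)·(4·x + 1) + 1 = 5·x^2 - 7·x - 1 + O(x^4).
The coefficient of x^3 is 0.

Final answer: 0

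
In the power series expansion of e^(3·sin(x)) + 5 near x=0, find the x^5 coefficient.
Expand to order 5: e^(3·sin(x)) + 5 = -x^5/5 + 15·x^4/8 + 4·x^3 + 9·x^2/2 + 3·x + 6 + O(x^6).
The coefficient of x^5 is -1/5.

Final answer: -1/5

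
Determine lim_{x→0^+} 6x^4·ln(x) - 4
The product is a 0·∞ indeterminate form at x → 0⁺.
Rewrite the product as 6·ln(x) / x^(-4) and apply L'Hôpital, or use the standard hierarchy x^(-4) ≫ |ln x| as x → 0⁺.
The indeterminate product → 0, so the limit = -4.

Final answer: -4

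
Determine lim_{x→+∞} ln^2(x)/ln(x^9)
This is an ∞/∞ indeterminate form as x → +∞.
Write ln(x^9) = 9·ln(x), reducing the quotient to ln(x)/9 → ∞.
Limit = ∞.

Final answer: ∞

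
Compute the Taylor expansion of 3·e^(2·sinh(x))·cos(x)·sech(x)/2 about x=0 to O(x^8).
-123·x^7/560 + 7·x^6/60 + 17·x^5/40 - x^4/4 - x^3/2 + 3·x^2/2 + 3·x + 3/2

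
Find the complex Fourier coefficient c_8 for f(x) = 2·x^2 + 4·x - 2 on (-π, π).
Compute the real Fourier coefficients first: a_8 = 1/8, b_8 = -1.
Then c_8 = (a_8 − i·b_8)/2 = 1/16 + i/2.

Final answer: 1/16 + i/2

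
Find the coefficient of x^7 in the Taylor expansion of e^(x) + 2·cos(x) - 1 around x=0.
Expand to order 7: e^(x) + 2·cos(x) - 1 = x^7/5040 - x^6/720 + x^5/120 + x^4/8 + x^3/6 - x^2/2 + x + 2 + O(x^8).
The coefficient of x^7 is 1/5040.

Final answer: 1/5040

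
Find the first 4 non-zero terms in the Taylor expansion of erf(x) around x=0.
-x^7/(21·√(π)) + x^5/(5·√(π)) - 2·x^3/(3·√(π)) + 2·x/√(π)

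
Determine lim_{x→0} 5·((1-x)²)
Direct substitution at x = 0 gives 5.

Final answer: 5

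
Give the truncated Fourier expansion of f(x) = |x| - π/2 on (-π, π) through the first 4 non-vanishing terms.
-4·cos(x)/π - 4·cos(3·x)/(9·π) - 4·cos(5·x)/(25·π) - 4·cos(7·x)/(49·π)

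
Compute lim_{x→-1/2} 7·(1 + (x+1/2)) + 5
Direct substitution at x = -1/2 gives 12.

Final answer: 12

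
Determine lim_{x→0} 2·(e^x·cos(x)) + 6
Direct substitution at x = 0 gives 8.

Final answer: 8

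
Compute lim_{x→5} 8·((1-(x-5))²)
Direct substitution at x = 5 gives 8.

Final answer: 8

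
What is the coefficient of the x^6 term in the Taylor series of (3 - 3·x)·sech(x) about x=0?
Expand to order 6: (3 - 3·x)·sech(x) = -61·x^6/240 - 5·x^5/8 + 5·x^4/8 + 3·x^3/2 - 3·x^2/2 - 3·x + 3 + O(x^7).
The coefficient of x^6 is -61/240.

Final answer: -61/240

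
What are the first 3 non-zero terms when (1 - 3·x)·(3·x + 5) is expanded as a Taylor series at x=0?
-9·x^2 - 12·x + 5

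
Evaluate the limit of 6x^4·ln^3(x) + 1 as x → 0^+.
The product is a 0·∞ indeterminate form at x → 0⁺.
Rewrite the product as 6·ln^3(x) / x^(-4) and apply L'Hôpital, or use the standard hierarchy x^(-4) ≫ |ln x|^3 as x → 0⁺.
The indeterminate product → 0, so the limit = 1.

Final answer: 1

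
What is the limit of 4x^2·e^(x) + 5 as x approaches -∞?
The product is a 0·∞ indeterminate form at x → -∞.
Rewrite the product as 4x^2 / e^(-x) (an ∞/∞ form) and apply L'Hôpital, or use the standard hierarchy e^(|x|) ≫ |x^2| as x → -∞.
The indeterminate product → 0, so the limit = 5.

Final answer: 5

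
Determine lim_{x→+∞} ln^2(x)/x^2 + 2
The quotient is an ∞/∞ indeterminate form as x → +∞.
The polynomial denominator x^2 dominates the logarithmic numerator (any positive power of x ≫ ln^2(x) as x → ∞), so the quotient → 0.
Adding the constant: 0 + 2 = 2. Limit = 2.

Final answer: 2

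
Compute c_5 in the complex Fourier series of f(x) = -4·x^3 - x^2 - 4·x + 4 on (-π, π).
Compute the real Fourier coefficients first: a_5 = 4/25, b_5 = -8·π^2/5 - 152/125.
Then c_5 = (a_5 − i·b_5)/2 = 2/25 + 76·i/125 + 4·i·π^2/5.

Final answer: 2/25 + 76·i/125 + 4·i·π^2/5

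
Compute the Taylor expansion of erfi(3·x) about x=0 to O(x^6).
243·x^5/(5·√(π)) + 18·x^3/√(π) + 6·x/√(π)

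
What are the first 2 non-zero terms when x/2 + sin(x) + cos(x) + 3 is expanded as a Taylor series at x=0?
3·x/2 + 4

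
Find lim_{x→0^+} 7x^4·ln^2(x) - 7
The product is a 0·∞ indeterminate form at x → 0⁺.
Rewrite the product as 7·ln^2(x) / x^(-4) and apply L'Hôpital, or use the standard hierarchy x^(-4) ≫ |ln x|^2 as x → 0⁺.
The indeterminate product → 0, so the limit = -7.

Final answer: -7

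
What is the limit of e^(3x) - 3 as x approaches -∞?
Evaluate the dominant behaviour as x → -∞; each term tends to a finite value or vanishes.
Limit = -3.

Final answer: -3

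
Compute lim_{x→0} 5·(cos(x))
Direct substitution at x = 0 gives 5.

Final answer: 5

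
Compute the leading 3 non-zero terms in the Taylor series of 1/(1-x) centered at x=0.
x^2 + x + 1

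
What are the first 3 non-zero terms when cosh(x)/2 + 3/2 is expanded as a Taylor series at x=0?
x^4/48 + x^2/4 + 2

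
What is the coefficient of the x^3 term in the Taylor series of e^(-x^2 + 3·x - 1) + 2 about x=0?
Expand to order 3: e^(-x^2 + 3·x - 1) + 2 = 3·x^3·e^(-1)/2 + 7·x^2·e^(-1)/2 + 3·x·e^(-1) + e^(-1) + 2 + O(x^4).
The coefficient of x^3 is 3·e^(-1)/2.

Final answer: 3·e^(-1)/2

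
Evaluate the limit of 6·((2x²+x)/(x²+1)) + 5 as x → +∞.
Evaluate the dominant behaviour as x → +∞; each term tends to a finite value or vanishes.
Limit = 17.

Final answer: 17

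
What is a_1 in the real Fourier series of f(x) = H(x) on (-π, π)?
a_1 = (1/π) ∫_{-π}^{π} f(x)·cos(1x) dx.
Evaluate the integral (use parity and integration by parts as needed): a_1 = 0.

Final answer: 0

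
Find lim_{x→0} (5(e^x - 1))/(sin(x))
Both numerator and denominator → 0 as x → 0; this is a 0/0 indeterminate form.
Expand each to leading order near x = 0: numerator ~ 5·x, denominator ~ x.
The limit of the ratio is 5.

Final answer: 5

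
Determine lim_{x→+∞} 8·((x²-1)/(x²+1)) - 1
Evaluate the dominant behaviour as x → +∞; each term tends to a finite value or vanishes.
Limit = 7.

Final answer: 7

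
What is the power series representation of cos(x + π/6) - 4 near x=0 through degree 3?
x^3/12 - √(3)·x^2/4 - x/2 - 4 + √(3)/2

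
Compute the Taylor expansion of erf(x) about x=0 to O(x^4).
-2·x^3/(3·√(π)) + 2·x/√(π)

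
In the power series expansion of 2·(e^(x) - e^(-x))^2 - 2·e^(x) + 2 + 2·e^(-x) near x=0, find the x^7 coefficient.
-1/1260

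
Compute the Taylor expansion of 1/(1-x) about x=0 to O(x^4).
x^3 + x^2 + x + 1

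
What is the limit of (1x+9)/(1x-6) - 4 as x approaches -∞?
Evaluate the dominant behaviour as x → -∞; each term tends to a finite value or vanishes.
Limit = -3.

Final answer: -3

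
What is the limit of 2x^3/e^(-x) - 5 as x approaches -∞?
The quotient is an ∞/∞ indeterminate form as x → -∞.
Compare growth rates of the dominant terms (exponentials ≫ polynomials ≫ logarithms), or apply L'Hôpital's rule; the quotient → 0.
Adding the constant: 0 - 5 = -5. Limit = -5.

Final answer: -5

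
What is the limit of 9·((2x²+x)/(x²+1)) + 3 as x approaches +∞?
Evaluate the dominant behaviour as x → +∞; each term tends to a finite value or vanishes.
Limit = 21.

Final answer: 21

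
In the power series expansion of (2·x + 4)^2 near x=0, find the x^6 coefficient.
Expand to order 6: (2·x + 4)^2 = 4·x^2 + 16·x + 16 + O(x^7).
The coefficient of x^6 is 0.

Final answer: 0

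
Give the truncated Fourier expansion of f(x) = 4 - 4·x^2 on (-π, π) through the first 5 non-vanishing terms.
16·cos(x) - 4·cos(2·x) + 16·cos(3·x)/9 - cos(4·x) - 4·π^2/3 + 4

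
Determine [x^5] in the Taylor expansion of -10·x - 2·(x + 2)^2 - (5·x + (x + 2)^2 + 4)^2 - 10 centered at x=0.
Expand to order 5: -10·x - 2·(x + 2)^2 - (5·x + (x + 2)^2 + 4)^2 - 10 = -x^4 - 18·x^3 - 99·x^2 - 162·x - 82 + O(x^6).
The coefficient of x^5 is 0.

Final answer: 0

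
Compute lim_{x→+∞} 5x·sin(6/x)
As x → +∞: let u = 6/x → 0⁺; then 5·x·sin(6/x) = 5·6·sin(u)/u → 5·6·1 = 30.
Limit = 30.

Final answer: 30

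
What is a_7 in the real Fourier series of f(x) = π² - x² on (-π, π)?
a_7 = (1/π) ∫_{-π}^{π} f(x)·cos(7x) dx.
Evaluate the integral (use parity and integration by parts as needed): a_7 = 4/49.

Final answer: 4/49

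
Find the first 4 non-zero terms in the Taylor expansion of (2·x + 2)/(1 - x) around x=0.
4·x^3 + 4·x^2 + 4·x + 2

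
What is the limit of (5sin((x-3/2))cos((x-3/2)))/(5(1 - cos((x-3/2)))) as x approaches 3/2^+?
Both numerator and denominator → 0 as x → 3/2^+; this is a 0/0 indeterminate form.
Expand each to leading order near x = 3/2: numerator ~ 5·(x - 3/2), denominator ~ 5·(x - 3/2)^2/2.
The limit of the ratio is ∞.

Final answer: ∞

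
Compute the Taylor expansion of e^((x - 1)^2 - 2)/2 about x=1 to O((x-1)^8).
e^(-2)/2 + e^(-2)·(x - 1)^2/2 + e^(-2)·(x - 1)^4/4 + e^(-2)·(x - 1)^6/12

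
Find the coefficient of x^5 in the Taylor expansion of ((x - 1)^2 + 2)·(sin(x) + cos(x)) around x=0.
Expand to order 5: ((x - 1)^2 + 2)·(sin(x) + cos(x)) = -9·x^5/40 - x^4/24 + 3·x^3/2 - 5·x^2/2 + x + 3 + O(x^6).
The coefficient of x^5 is -9/40.

Final answer: -9/40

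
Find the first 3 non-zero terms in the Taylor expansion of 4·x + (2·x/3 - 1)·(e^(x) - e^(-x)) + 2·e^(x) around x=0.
7·x^2/3 + 4·x + 2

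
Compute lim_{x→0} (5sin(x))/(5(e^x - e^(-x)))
Both numerator and denominator → 0 as x → 0; this is a 0/0 indeterminate form.
Expand each to leading order near x = 0: numerator ~ 5·x, denominator ~ 10·x.
The limit of the ratio is 1/2.

Final answer: 1/2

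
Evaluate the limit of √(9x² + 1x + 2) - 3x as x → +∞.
As x → +∞: multiply by the conjugate to get (1x+2)/(√(9x²+1x+2)+3x); the denominator ~ 6x, so the limit is 1/6.
Limit = 1/6.

Final answer: 1/6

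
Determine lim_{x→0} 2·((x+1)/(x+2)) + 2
Direct substitution at x = 0 gives 3.

Final answer: 3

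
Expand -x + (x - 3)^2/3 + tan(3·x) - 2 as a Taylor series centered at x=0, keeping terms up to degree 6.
162·x^5/5 + 9·x^3 + x^2/3 + 1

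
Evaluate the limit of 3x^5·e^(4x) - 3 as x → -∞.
The product is a 0·∞ indeterminate form at x → -∞.
Rewrite the product as 3x^5 / e^(-4x) (an ∞/∞ form) and apply L'Hôpital, or use the standard hierarchy e^(4|x|) ≫ |x^5| as x → -∞.
The indeterminate product → 0, so the limit = -3.

Final answer: -3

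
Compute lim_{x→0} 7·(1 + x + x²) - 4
Direct substitution at x = 0 gives 3.

Final answer: 3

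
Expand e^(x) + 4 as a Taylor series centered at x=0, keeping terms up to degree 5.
x^5/120 + x^4/24 + x^3/6 + x^2/2 + x + 5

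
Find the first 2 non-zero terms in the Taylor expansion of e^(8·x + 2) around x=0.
8·x·e^(2) + e^(2)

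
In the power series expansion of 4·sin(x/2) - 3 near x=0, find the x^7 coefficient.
Expand to order 7: 4·sin(x/2) - 3 = -x^7/161280 + x^5/960 - x^3/12 + 2·x - 3 + O(x^8).
The coefficient of x^7 is -1/161280.

Final answer: -1/161280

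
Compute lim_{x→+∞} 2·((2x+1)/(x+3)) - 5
Evaluate the dominant behaviour as x → +∞; each term tends to a finite value or vanishes.
Limit = -1.

Final answer: -1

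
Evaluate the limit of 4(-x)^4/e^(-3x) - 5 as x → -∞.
The quotient is an ∞/∞ indeterminate form as x → -∞.
Compare growth rates of the dominant terms (exponentials ≫ polynomials ≫ logarithms), or apply L'Hôpital's rule; the quotient → 0.
Adding the constant: 0 - 5 = -5. Limit = -5.

Final answer: -5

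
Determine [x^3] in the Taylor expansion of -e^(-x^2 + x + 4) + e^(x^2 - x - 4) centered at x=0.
-7·e^(-4)/6 + 5·e^(4)/6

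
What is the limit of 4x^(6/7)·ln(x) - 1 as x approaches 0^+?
The product is a 0·∞ indeterminate form at x → 0⁺.
Rewrite the product as 4·ln(x) / x^(-6/7) and apply L'Hôpital, or use the standard hierarchy x^(-6/7) ≫ |ln x| as x → 0⁺.
The indeterminate product → 0, so the limit = -1.

Final answer: -1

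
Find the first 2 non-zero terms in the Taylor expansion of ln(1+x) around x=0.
-x^2/2 + x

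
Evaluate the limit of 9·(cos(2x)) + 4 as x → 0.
Direct substitution at x = 0 gives 13.

Final answer: 13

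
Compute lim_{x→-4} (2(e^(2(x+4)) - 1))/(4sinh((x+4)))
Both numerator and denominator → 0 as x → -4; this is a 0/0 indeterminate form.
Expand each to leading order near x = -4: numerator ~ 4·(x + 4), denominator ~ 4·(x + 4).
The limit of the ratio is 1.

Final answer: 1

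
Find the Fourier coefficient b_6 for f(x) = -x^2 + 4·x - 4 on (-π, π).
b_6 = (1/π) ∫_{-π}^{π} f(x)·sin(6x) dx.
Evaluate the integral (use parity and integration by parts as needed): b_6 = -4/3.

Final answer: -4/3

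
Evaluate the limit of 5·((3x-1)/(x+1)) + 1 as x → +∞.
Evaluate the dominant behaviour as x → +∞; each term tends to a finite value or vanishes.
Limit = 16.

Final answer: 16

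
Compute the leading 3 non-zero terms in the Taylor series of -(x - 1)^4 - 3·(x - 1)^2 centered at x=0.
-9·x^2 + 10·x - 4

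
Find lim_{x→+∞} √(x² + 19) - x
This is an ∞ − ∞ indeterminate form.
Multiply and divide by the conjugate √(x²+19) + x; the x² terms cancel, leaving 19/(√(x²+19)+x) → 0.
Limit = 0.

Final answer: 0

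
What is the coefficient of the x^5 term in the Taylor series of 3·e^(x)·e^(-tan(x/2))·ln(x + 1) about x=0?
Expand to order 5: 3·e^(x)·e^(-tan(x/2))·ln(x + 1) = 209·x^5/640 - x^4/2 + 5·x^3/8 + 3·x + O(x^6).
The coefficient of x^5 is 209/640.

Final answer: 209/640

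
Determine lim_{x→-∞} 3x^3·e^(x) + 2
The product is a 0·∞ indeterminate form at x → -∞.
Rewrite the product as 3x^3 / e^(-x) (an ∞/∞ form) and apply L'Hôpital, or use the standard hierarchy e^(|x|) ≫ |x^3| as x → -∞.
The indeterminate product → 0, so the limit = 2.

Final answer: 2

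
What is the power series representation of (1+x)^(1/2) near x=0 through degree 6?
-21·x^6/1024 + 7·x^5/256 - 5·x^4/128 + x^3/16 - x^2/8 + x/2 + 1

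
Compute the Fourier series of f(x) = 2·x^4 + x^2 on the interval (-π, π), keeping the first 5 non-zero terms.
(92 - 16·π^2)·cos(x) + (-5 + 4·π^2)·cos(2·x) + (20/27 - 16·π^2/9)·cos(3·x) + (-1/8 + π^2)·cos(4·x) + π^2/3 + 2·π^4/5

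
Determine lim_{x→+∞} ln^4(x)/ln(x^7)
This is an ∞/∞ indeterminate form as x → +∞.
Write ln(x^7) = 7·ln(x), reducing the quotient to ln^3(x)/7 → ∞.
Limit = ∞.

Final answer: ∞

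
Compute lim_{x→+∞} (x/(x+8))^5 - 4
As x → +∞: x/(x+8) = 1/(1 + 8/x) → 1, and the 5th power of a limit-1 base also → 1; with the additive constant, 1 - 4 = -3.
Limit = -3.

Final answer: -3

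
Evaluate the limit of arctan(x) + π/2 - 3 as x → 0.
Direct substitution at x = 0 gives -3 + π/2.

Final answer: -3 + π/2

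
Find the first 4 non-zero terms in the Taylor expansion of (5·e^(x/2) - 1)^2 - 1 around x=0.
95·x^3/24 + 45·x^2/4 + 20·x + 15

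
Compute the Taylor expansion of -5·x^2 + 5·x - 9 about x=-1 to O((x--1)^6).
-19 + 15·(x + 1) - 5·(x + 1)^2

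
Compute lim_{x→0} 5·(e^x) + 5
Direct substitution at x = 0 gives 10.

Final answer: 10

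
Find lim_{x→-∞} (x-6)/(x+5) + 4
Evaluate the dominant behaviour as x → -∞; each term tends to a finite value or vanishes.
Limit = 5.

Final answer: 5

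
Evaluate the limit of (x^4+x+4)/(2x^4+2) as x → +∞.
This is an ∞/∞ indeterminate form as x → +∞.
Divide numerator and denominator by x^4 and let the lower-order terms vanish; the leading terms give 1/2.
Limit = 1/2.

Final answer: 1/2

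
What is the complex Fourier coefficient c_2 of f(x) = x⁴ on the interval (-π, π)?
Compute the real Fourier coefficients first: a_2 = -3 + 2·π^2, b_2 = 0.
Then c_2 = (a_2 − i·b_2)/2 = -3/2 + π^2.

Final answer: -3/2 + π^2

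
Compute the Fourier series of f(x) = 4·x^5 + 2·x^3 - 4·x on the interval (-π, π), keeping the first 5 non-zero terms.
(-156·π^2 + 8·π^4 + 928)·sin(x) + (-4·π^4 - 23 + 18·π^2)·sin(2·x) + (-124·π^2/27 + 32/81 + 8·π^4/3)·sin(3·x) + (-2·π^4 + 23/16 + 3·π^2/2)·sin(4·x) + (-12·π^2/25 - 928/625 + 8·π^4/5)·sin(5·x)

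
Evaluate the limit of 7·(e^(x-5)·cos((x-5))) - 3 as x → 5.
Direct substitution at x = 5 gives 4.

Final answer: 4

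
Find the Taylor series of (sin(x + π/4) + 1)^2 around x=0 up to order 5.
x^5·(√(2)/2 + 1)^2·(√(2)/(120·(√(2)/2 + 1)) + 1/(8·(√(2)/2 + 1)^2)) + x^4·(√(2)/2 + 1)^2·(-1/(24·(√(2)/2 + 1)^2) + √(2)/(24·(√(2)/2 + 1))) + x^3·(√(2)/2 + 1)^2·(-1/(2·(√(2)/2 + 1)^2) - √(2)/(6·(√(2)/2 + 1))) + x^2·(√(2)/2 + 1)^2·(-√(2)/(2·(√(2)/2 + 1)) + 1/(2·(√(2)/2 + 1)^2)) + √(2)·x·(√(2)/2 + 1) + (√(2)/2 + 1)^2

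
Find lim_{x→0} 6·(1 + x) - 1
Direct substitution at x = 0 gives 5.

Final answer: 5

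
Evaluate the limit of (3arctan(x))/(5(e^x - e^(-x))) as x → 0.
Both numerator and denominator → 0 as x → 0; this is a 0/0 indeterminate form.
Expand each to leading order near x = 0: numerator ~ 3·x, denominator ~ 10·x.
The limit of the ratio is 3/10.

Final answer: 3/10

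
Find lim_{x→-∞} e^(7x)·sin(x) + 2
Evaluate the dominant behaviour as x → -∞; each term tends to a finite value or vanishes.
Limit = 2.

Final answer: 2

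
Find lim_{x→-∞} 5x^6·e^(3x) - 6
The product is a 0·∞ indeterminate form at x → -∞.
Rewrite the product as 5x^6 / e^(-3x) (an ∞/∞ form) and apply L'Hôpital, or use the standard hierarchy e^(3|x|) ≫ |x^6| as x → -∞.
The indeterminate product → 0, so the limit = -6.

Final answer: -6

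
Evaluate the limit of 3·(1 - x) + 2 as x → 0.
Direct substitution at x = 0 gives 5.

Final answer: 5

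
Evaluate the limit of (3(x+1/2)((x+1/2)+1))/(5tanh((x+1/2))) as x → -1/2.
Both numerator and denominator → 0 as x → -1/2; this is a 0/0 indeterminate form.
Expand each to leading order near x = -1/2: numerator ~ 3·(x + 1/2), denominator ~ 5·(x + 1/2).
The limit of the ratio is 3/5.

Final answer: 3/5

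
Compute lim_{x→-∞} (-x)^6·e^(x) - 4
The product is a 0·∞ indeterminate form at x → -∞.
Rewrite the product as (-x)^6 / e^(-x) (an ∞/∞ form) and apply L'Hôpital, or use the standard hierarchy e^(|x|) ≫ |(-x)^6| as x → -∞.
The indeterminate product → 0, so the limit = -4.

Final answer: -4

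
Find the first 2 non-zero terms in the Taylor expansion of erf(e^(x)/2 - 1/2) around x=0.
x^2/(2·√(π)) + x/√(π)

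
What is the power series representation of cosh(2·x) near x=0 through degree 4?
2·x^4/3 + 2·x^2 + 1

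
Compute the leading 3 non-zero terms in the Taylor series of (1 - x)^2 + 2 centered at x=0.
x^2 - 2·x + 3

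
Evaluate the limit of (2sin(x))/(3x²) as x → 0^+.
Both numerator and denominator → 0 as x → 0^+; this is a 0/0 indeterminate form.
Expand each to leading order near x = 0: numerator ~ 2·x, denominator ~ 3·x^2.
The limit of the ratio is ∞.

Final answer: ∞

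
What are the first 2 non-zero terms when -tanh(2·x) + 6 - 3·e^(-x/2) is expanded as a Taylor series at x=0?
3 - x/2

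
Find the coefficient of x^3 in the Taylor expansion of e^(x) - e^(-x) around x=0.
Expand to order 3: e^(x) - e^(-x) = x^3/3 + 2·x + O(x^4).
The coefficient of x^3 is 1/3.

Final answer: 1/3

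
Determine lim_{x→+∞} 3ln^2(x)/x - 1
The quotient is an ∞/∞ indeterminate form as x → +∞.
The polynomial denominator x dominates the logarithmic numerator (any positive power of x ≫ ln^2(x) as x → ∞), so the quotient → 0.
Adding the constant: 0 - 1 = -1. Limit = -1.

Final answer: -1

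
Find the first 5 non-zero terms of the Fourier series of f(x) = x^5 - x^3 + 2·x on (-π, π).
(-42·π^2 + 2·π^4 + 256)·sin(x) + (-π^4 - 11 + 6·π^2)·sin(2·x) + (-58·π^2/27 + 224/81 + 2·π^4/3)·sin(3·x) + (-π^4/2 - 91/64 + 9·π^2/8)·sin(4·x) + (-18·π^2/25 + 608/625 + 2·π^4/5)·sin(5·x)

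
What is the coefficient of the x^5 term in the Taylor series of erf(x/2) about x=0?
Expand to order 5: erf(x/2) = x^5/(160·√(π)) - x^3/(12·√(π)) + x/√(π) + O(x^6).
The coefficient of x^5 is 1/(160·√(π)).

Final answer: 1/(160·√(π))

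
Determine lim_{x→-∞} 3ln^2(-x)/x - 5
The quotient is an ∞/∞ indeterminate form as x → -∞.
Compare growth rates of the dominant terms (exponentials ≫ polynomials ≫ logarithms), or apply L'Hôpital's rule; the quotient → 0.
Adding the constant: 0 - 5 = -5. Limit = -5.

Final answer: -5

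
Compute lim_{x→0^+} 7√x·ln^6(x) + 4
The product is a 0·∞ indeterminate form at x → 0⁺.
Rewrite the product as 7·ln^6(x) / x^(-1/2) and apply L'Hôpital, or use the standard hierarchy x^(-1/2) ≫ |ln x|^6 as x → 0⁺.
The indeterminate product → 0, so the limit = 4.

Final answer: 4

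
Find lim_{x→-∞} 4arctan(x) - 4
Evaluate the dominant behaviour as x → -∞; each term tends to a finite value or vanishes.
Limit = -2·π - 4.

Final answer: -2·π - 4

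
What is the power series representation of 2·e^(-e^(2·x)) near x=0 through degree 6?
-8·x^6·e^(-1)/5 - 16·x^5·e^(-1)/15 + 4·x^4·e^(-1)/3 + 8·x^3·e^(-1)/3 - 4·x·e^(-1) + 2·e^(-1)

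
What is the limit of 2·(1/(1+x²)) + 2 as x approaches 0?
Direct substitution at x = 0 gives 4.

Final answer: 4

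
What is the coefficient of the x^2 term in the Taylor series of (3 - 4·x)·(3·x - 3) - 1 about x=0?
Expand to order 2: (3 - 4·x)·(3·x - 3) - 1 = -12·x^2 + 21·x - 10 + O(x^3).
The coefficient of x^2 is -12.

Final answer: -12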